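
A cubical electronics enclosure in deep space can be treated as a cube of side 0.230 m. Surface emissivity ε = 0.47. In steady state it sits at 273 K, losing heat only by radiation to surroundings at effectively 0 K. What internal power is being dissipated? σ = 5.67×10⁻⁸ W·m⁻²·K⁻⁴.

P ≈ 47.0 W

Steady state: P = εσA T⁴.
A = 6L² = 0.3174 m²; T⁴ = (273)⁴ = 5.555×10⁹ K⁴.
P = 0.47 × 5.67×10⁻⁸ × 0.3174 × 5.555×10⁹.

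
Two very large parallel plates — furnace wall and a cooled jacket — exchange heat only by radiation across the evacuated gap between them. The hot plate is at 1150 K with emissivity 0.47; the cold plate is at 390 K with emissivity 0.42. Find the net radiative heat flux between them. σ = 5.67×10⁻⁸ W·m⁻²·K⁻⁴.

For two infinite grey parallel plates, q = σ(T₁⁴ − T₂⁴)/(1/ε₁ + 1/ε₂ − 1).
T₁⁴ − T₂⁴ = 1.749×10¹² − 2.313×10¹⁰ = 1.726×10¹² K⁴.
1/ε₁ + 1/ε₂ − 1 = 2.128 + 2.381 − 1 = 3.509.
q = 5.67×10⁻⁸ × 1.726×10¹² / 3.509.

q ≈ 27900 W/m²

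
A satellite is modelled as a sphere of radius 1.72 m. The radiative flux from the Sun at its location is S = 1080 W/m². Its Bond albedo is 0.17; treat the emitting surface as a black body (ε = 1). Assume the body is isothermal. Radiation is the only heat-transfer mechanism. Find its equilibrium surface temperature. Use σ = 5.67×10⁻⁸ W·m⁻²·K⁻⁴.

At equilibrium, absorbed power = emitted power.
Absorbing cross-section = πr² = 9.294 m²; emitting surface = 4πr² = 37.18 m² (ratio 4).
(1−a)S·A_cross = εσ·A_surf·T⁴  ⇒  T⁴ = (1−a)S/(4σ).
T⁴ = 0.830·1080/(4·5.67×10⁻⁸) = 3.952×10⁹ K⁴.
T = (3.952×10⁹)^(1/4).

T ≈ 251 K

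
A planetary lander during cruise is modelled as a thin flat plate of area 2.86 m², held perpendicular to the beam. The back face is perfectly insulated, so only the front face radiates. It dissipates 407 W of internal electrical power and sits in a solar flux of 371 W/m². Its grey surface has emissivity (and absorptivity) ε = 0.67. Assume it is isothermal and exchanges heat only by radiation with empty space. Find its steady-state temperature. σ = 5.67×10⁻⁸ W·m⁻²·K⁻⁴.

T ≈ 318 K

At steady state, absorbed solar power + internal power = radiated power.
Absorbed: α·S·A_cross = 0.67·371·2.860 = 710.9 W (cross-section A).
Total input = 710.9 + 407 = 1118 W.
Radiated: εσ·A_surf·T⁴ with A_surf = A = 2.860 m².
T⁴ = 1118/(0.67·5.67×10⁻⁸·2.860) = 1.029×10¹⁰ K⁴.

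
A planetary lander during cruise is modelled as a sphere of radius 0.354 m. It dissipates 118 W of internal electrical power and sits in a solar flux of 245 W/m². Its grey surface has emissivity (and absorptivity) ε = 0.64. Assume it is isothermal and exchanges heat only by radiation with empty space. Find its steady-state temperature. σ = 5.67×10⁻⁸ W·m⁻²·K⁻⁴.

T ≈ 237 K

At steady state, absorbed solar power + internal power = radiated power.
Absorbed: α·S·A_cross = 0.64·245·0.3937 = 61.73 W (cross-section πr²).
Total input = 61.73 + 118 = 179.7 W.
Radiated: εσ·A_surf·T⁴ with A_surf = 4πr² = 1.575 m².
T⁴ = 179.7/(0.64·5.67×10⁻⁸·1.575) = 3.145×10⁹ K⁴.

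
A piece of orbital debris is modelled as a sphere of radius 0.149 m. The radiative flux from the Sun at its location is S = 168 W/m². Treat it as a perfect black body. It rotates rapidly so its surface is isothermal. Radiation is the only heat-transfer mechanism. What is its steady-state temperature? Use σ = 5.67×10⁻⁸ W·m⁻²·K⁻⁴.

At equilibrium, absorbed power = emitted power.
Absorbing cross-section = πr² = 0.06975 m²; emitting surface = 4πr² = 0.2790 m² (ratio 4).
S·A_cross = εσ·A_surf·T⁴  ⇒  T⁴ = S/(4σ).
T⁴ = 1.00·168/(4·5.67×10⁻⁸) = 7.407×10⁸ K⁴.
T = (7.407×10⁸)^(1/4).

T ≈ 165 K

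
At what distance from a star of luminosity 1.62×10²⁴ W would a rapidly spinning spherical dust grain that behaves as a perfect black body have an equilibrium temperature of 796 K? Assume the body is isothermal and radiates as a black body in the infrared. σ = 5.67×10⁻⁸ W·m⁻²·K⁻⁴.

d ≈ 1.19×10⁹ m

For an isothermal black-emitting sphere, (1−a)S·πr² = σ·4πr²·T⁴ ⇒ S = 4σT⁴/(1−a).
S = 4·5.67×10⁻⁸·(796)⁴/1.00 = 91050 W/m².
Flux falls as S = L/(4πd²), so d = √(L/(4πS)) = √(1.62×10²⁴/(4π·91050)).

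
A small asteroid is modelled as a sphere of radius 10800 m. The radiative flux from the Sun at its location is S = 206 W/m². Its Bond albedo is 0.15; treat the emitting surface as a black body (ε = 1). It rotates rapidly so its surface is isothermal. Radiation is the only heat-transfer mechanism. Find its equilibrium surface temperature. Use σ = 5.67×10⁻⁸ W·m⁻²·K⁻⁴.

At equilibrium, absorbed power = emitted power.
Absorbing cross-section = πr² = 3.664×10⁸ m²; emitting surface = 4πr² = 1.466×10⁹ m² (ratio 4).
(1−a)S·A_cross = εσ·A_surf·T⁴  ⇒  T⁴ = (1−a)S/(4σ).
T⁴ = 0.850·206/(4·5.67×10⁻⁸) = 7.720×10⁸ K⁴.
T = (7.720×10⁸)^(1/4).

T ≈ 167 K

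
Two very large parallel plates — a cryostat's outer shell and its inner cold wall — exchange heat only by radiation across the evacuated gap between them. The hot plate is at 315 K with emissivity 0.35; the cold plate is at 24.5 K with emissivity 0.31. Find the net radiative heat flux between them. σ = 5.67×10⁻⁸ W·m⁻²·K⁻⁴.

q ≈ 110 W/m²

For two infinite grey parallel plates, q = σ(T₁⁴ − T₂⁴)/(1/ε₁ + 1/ε₂ − 1).
T₁⁴ − T₂⁴ = 9.846×10⁹ − 3.603×10⁵ = 9.845×10⁹ K⁴.
1/ε₁ + 1/ε₂ − 1 = 2.857 + 3.226 − 1 = 5.083.
q = 5.67×10⁻⁸ × 9.845×10⁹ / 5.083.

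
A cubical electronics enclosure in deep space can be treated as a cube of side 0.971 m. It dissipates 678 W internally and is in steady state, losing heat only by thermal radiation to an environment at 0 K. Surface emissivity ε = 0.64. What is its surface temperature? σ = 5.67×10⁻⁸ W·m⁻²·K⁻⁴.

T ≈ 240 K

Steady state: internal power = radiated power, P = εσA T⁴.
Radiating area A = 6L² = 5.657 m².
T⁴ = P/(εσA) = 678/(0.64·5.67×10⁻⁸·5.657) = 3.303×10⁹ K⁴.
T = (3.303×10⁹)^(1/4).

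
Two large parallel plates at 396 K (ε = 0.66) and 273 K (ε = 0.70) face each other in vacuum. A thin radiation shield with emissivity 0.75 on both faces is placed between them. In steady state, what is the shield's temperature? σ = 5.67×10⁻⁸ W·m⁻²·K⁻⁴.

T_s ≈ 349 K

In steady state the net flux on the hot side equals that on the cold side.
σ(T₁⁴−T_s⁴)/D₁ = σ(T_s⁴−T₂⁴)/D₂, with D₁ = 1/ε₁+1/ε_s−1 = 1.848, D₂ = 1/ε_s+1/ε₂−1 = 1.762.
Solve for T_s⁴: T_s⁴ = (D₂·T₁⁴ + D₁·T₂⁴)/(D₁+D₂) = 1.484×10¹⁰ K⁴.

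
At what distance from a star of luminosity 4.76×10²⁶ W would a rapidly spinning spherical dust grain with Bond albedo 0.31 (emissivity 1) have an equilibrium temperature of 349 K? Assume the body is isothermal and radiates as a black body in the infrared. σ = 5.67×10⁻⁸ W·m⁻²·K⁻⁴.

d ≈ 8.81×10¹⁰ m

For an isothermal black-emitting sphere, (1−a)S·πr² = σ·4πr²·T⁴ ⇒ S = 4σT⁴/(1−a).
S = 4·5.67×10⁻⁸·(349)⁴/0.690 = 4876 W/m².
Flux falls as S = L/(4πd²), so d = √(L/(4πS)) = √(4.76×10²⁶/(4π·4876)).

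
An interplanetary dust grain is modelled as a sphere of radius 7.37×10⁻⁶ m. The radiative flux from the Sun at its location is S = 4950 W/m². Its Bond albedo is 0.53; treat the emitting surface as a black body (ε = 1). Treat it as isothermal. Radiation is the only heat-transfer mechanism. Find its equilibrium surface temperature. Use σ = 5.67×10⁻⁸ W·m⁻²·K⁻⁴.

T ≈ 318 K

At equilibrium, absorbed power = emitted power.
Absorbing cross-section = πr² = 1.706×10⁻¹⁰ m²; emitting surface = 4πr² = 6.826×10⁻¹⁰ m² (ratio 4).
(1−a)S·A_cross = εσ·A_surf·T⁴  ⇒  T⁴ = (1−a)S/(4σ).
T⁴ = 0.470·4950/(4·5.67×10⁻⁸) = 1.026×10¹⁰ K⁴.
T = (1.026×10¹⁰)^(1/4).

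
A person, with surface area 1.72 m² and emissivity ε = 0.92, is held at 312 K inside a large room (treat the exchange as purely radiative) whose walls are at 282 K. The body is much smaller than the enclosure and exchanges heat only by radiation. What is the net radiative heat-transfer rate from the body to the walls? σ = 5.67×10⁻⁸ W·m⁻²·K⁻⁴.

For a small grey body in a large enclosure: P_net = εσA(T_body⁴ − T_wall⁴).
A = 1.72 m²; T_body⁴ − T_wall⁴ = 9.476×10⁹ − 6.324×10⁹ = 3.152×10⁹ K⁴.
|P_net| = 0.92·5.67×10⁻⁸·1.720·3.152×10⁹.

P_net ≈ 283 W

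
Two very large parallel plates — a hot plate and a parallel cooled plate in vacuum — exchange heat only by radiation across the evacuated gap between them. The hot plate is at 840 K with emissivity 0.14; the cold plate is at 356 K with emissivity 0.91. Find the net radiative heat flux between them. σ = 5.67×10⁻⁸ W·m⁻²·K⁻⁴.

q ≈ 3770 W/m²

For two infinite grey parallel plates, q = σ(T₁⁴ − T₂⁴)/(1/ε₁ + 1/ε₂ − 1).
T₁⁴ − T₂⁴ = 4.979×10¹¹ − 1.606×10¹⁰ = 4.818×10¹¹ K⁴.
1/ε₁ + 1/ε₂ − 1 = 7.143 + 1.099 − 1 = 7.242.
q = 5.67×10⁻⁸ × 4.818×10¹¹ / 7.242.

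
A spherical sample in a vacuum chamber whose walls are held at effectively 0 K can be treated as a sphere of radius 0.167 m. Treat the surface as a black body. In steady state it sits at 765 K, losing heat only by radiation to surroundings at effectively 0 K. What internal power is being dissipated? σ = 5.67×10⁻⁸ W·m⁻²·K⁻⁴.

Steady state: P = εσA T⁴.
A = 4πr² = 0.3505 m²; T⁴ = (765)⁴ = 3.425×10¹¹ K⁴.
P = 1.0 × 5.67×10⁻⁸ × 0.3505 × 3.425×10¹¹.

P ≈ 6810 W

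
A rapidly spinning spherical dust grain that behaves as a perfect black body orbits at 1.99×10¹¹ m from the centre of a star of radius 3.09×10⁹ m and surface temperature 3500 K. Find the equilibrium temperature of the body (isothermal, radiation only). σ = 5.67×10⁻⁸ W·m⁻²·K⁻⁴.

The star's surface emits σT_*⁴; at distance d the flux is S = σT_*⁴(R_*/d)².
S = 5.67×10⁻⁸·(3500)⁴·(3.09×10⁹/1.99×10¹¹)² = 2051 W/m².
For an isothermal sphere T⁴ = (1−a)S/(4σ) = 9.045×10⁹ K⁴.

T ≈ 308 K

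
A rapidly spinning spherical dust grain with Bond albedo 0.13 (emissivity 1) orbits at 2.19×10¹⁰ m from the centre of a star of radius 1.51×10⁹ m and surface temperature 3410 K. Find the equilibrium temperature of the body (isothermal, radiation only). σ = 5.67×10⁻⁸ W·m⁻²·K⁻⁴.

The star's surface emits σT_*⁴; at distance d the flux is S = σT_*⁴(R_*/d)².
S = 5.67×10⁻⁸·(3410)⁴·(1.51×10⁹/2.19×10¹⁰)² = 36450 W/m².
For an isothermal sphere T⁴ = (1−a)S/(4σ) = 1.398×10¹¹ K⁴.

T ≈ 611 K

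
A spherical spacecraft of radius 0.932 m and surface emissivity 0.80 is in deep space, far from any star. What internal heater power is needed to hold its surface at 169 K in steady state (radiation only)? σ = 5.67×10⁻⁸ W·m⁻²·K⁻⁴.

P = εσ·4πr²·T⁴.
4πr² = 10.92 m²; T⁴ = 8.157×10⁸ K⁴.
P = 0.80·5.67×10⁻⁸·10.92·8.157×10⁸.

P ≈ 404 W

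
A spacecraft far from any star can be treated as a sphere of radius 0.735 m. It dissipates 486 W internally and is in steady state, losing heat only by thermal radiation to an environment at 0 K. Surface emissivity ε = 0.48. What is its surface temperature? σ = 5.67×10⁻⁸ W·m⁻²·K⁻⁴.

T ≈ 226 K

Steady state: internal power = radiated power, P = εσA T⁴.
Radiating area A = 4πr² = 6.789 m².
T⁴ = P/(εσA) = 486/(0.48·5.67×10⁻⁸·6.789) = 2.630×10⁹ K⁴.
T = (2.630×10⁹)^(1/4).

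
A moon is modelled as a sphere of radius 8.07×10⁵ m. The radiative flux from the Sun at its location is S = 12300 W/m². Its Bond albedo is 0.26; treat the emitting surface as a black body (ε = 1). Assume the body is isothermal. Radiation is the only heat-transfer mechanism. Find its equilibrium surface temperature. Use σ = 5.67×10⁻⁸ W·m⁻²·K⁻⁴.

At equilibrium, absorbed power = emitted power.
Absorbing cross-section = πr² = 2.046×10¹² m²; emitting surface = 4πr² = 8.184×10¹² m² (ratio 4).
(1−a)S·A_cross = εσ·A_surf·T⁴  ⇒  T⁴ = (1−a)S/(4σ).
T⁴ = 0.740·12300/(4·5.67×10⁻⁸) = 4.013×10¹⁰ K⁴.
T = (4.013×10¹⁰)^(1/4).

T ≈ 448 K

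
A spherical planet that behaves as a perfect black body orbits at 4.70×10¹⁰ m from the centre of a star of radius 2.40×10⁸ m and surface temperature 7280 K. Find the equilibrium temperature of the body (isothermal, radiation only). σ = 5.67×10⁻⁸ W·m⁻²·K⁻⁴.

The star's surface emits σT_*⁴; at distance d the flux is S = σT_*⁴(R_*/d)².
S = 5.67×10⁻⁸·(7280)⁴·(2.40×10⁸/4.70×10¹⁰)² = 4153 W/m².
For an isothermal sphere T⁴ = (1−a)S/(4σ) = 1.831×10¹⁰ K⁴.

T ≈ 368 K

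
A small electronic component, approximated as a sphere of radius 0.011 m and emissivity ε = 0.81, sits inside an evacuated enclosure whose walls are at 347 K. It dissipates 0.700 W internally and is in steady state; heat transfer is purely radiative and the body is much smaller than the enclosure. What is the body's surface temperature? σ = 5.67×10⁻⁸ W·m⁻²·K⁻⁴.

T ≈ 396 K

For a small grey body in a large enclosure, net radiated power = εσA(T⁴ − T_w⁴).
Steady state: P = εσA(T⁴ − T_w⁴) with A = 4πr² = 0.001521 m².
T⁴ = P/(εσA) + T_w⁴ = 0.700/(0.81·5.67×10⁻⁸·0.001521) + (347)⁴
    = 1.002×10¹⁰ + 1.450×10¹⁰ = 2.452×10¹⁰ K⁴.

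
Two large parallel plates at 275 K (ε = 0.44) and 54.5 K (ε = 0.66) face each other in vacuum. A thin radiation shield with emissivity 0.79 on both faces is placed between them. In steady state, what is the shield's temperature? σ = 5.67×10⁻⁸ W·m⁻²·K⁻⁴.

In steady state the net flux on the hot side equals that on the cold side.
σ(T₁⁴−T_s⁴)/D₁ = σ(T_s⁴−T₂⁴)/D₂, with D₁ = 1/ε₁+1/ε_s−1 = 2.539, D₂ = 1/ε_s+1/ε₂−1 = 1.781.
Solve for T_s⁴: T_s⁴ = (D₂·T₁⁴ + D₁·T₂⁴)/(D₁+D₂) = 2.363×10⁹ K⁴.

T_s ≈ 220 K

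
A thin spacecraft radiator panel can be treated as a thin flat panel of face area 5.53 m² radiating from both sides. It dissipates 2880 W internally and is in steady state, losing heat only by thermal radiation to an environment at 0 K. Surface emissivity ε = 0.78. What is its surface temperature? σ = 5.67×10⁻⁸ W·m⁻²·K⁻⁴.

Steady state: internal power = radiated power, P = εσA T⁴.
Radiating area A = 2·5.53 = 11.06 m².
T⁴ = P/(εσA) = 2880/(0.78·5.67×10⁻⁸·11.06) = 5.888×10⁹ K⁴.
T = (5.888×10⁹)^(1/4).

T ≈ 277 K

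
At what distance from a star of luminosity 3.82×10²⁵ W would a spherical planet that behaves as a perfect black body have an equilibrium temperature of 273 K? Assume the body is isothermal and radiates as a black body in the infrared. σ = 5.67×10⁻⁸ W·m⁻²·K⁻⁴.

d ≈ 4.91×10¹⁰ m

For an isothermal black-emitting sphere, (1−a)S·πr² = σ·4πr²·T⁴ ⇒ S = 4σT⁴/(1−a).
S = 4·5.67×10⁻⁸·(273)⁴/1.00 = 1260 W/m².
Flux falls as S = L/(4πd²), so d = √(L/(4πS)) = √(3.82×10²⁵/(4π·1260)).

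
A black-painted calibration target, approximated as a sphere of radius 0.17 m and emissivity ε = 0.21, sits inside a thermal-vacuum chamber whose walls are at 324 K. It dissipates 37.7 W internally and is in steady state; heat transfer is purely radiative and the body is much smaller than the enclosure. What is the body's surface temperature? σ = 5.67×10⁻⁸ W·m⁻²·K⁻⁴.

T ≈ 375 K

For a small grey body in a large enclosure, net radiated power = εσA(T⁴ − T_w⁴).
Steady state: P = εσA(T⁴ − T_w⁴) with A = 4πr² = 0.3632 m².
T⁴ = P/(εσA) + T_w⁴ = 37.7/(0.21·5.67×10⁻⁸·0.3632) + (324)⁴
    = 8.718×10⁹ + 1.102×10¹⁰ = 1.974×10¹⁰ K⁴.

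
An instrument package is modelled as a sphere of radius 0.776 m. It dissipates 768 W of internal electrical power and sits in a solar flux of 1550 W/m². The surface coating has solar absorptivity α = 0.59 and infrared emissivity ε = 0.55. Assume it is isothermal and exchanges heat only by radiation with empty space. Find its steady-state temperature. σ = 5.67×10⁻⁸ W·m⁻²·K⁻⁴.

T ≈ 321 K

At steady state, absorbed solar power + internal power = radiated power.
Absorbed: α·S·A_cross = 0.59·1550·1.892 = 1730 W (cross-section πr²).
Total input = 1730 + 768 = 2498 W.
Radiated: εσ·A_surf·T⁴ with A_surf = 4πr² = 7.567 m².
T⁴ = 2498/(0.55·5.67×10⁻⁸·7.567) = 1.059×10¹⁰ K⁴.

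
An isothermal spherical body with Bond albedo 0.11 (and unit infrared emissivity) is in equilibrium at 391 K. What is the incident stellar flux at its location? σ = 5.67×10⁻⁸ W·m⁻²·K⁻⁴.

S ≈ 5960 W/m²

(1−a)S·πr² = σ·4πr²·T⁴ ⇒ S = 4σT⁴/(1−a).
S = 4·5.67×10⁻⁸·2.337×10¹⁰/0.890.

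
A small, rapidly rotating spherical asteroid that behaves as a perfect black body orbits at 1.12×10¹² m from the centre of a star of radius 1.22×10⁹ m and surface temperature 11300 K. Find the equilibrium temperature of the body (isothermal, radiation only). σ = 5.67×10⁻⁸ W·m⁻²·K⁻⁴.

The star's surface emits σT_*⁴; at distance d the flux is S = σT_*⁴(R_*/d)².
S = 5.67×10⁻⁸·(11300)⁴·(1.22×10⁹/1.12×10¹²)² = 1097 W/m².
For an isothermal sphere T⁴ = (1−a)S/(4σ) = 4.837×10⁹ K⁴.

T ≈ 264 K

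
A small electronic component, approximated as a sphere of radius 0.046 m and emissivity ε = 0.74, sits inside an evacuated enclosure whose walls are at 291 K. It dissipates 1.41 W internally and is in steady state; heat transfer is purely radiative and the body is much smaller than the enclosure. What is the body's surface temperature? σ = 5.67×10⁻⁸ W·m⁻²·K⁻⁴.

For a small grey body in a large enclosure, net radiated power = εσA(T⁴ − T_w⁴).
Steady state: P = εσA(T⁴ − T_w⁴) with A = 4πr² = 0.02659 m².
T⁴ = P/(εσA) + T_w⁴ = 1.41/(0.74·5.67×10⁻⁸·0.02659) + (291)⁴
    = 1.264×10⁹ + 7.171×10⁹ = 8.435×10⁹ K⁴.

T ≈ 303 K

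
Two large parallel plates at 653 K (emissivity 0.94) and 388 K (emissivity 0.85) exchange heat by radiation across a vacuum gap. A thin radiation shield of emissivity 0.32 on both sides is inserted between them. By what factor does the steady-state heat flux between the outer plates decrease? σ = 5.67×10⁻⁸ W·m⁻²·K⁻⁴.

Without shield: q₀ = σΔ(T⁴)/(1/ε₁+1/ε₂−1) with denominator 1.240.
With shield the two gaps are in series; the resistances add: (1/ε₁+1/ε_s−1)+(1/ε_s+1/ε₂−1) = 3.189+3.301 = 6.490.
Heat-flux ratio q₀/q = 6.490/1.240.

factor ≈ 5.23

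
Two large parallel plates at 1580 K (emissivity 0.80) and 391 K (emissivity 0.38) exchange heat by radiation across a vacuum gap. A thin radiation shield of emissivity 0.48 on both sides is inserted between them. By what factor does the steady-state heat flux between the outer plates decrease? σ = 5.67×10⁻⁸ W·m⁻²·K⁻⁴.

factor ≈ 2.10

Without shield: q₀ = σΔ(T⁴)/(1/ε₁+1/ε₂−1) with denominator 2.882.
With shield the two gaps are in series; the resistances add: (1/ε₁+1/ε_s−1)+(1/ε_s+1/ε₂−1) = 2.333+3.715 = 6.048.
Heat-flux ratio q₀/q = 6.048/2.882.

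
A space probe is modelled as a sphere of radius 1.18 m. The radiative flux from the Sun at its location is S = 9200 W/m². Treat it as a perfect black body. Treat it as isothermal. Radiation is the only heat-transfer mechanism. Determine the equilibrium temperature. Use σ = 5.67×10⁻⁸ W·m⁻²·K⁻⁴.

At equilibrium, absorbed power = emitted power.
Absorbing cross-section = πr² = 4.374 m²; emitting surface = 4πr² = 17.50 m² (ratio 4).
S·A_cross = εσ·A_surf·T⁴  ⇒  T⁴ = S/(4σ).
T⁴ = 1.00·9200/(4·5.67×10⁻⁸) = 4.056×10¹⁰ K⁴.
T = (4.056×10¹⁰)^(1/4).

T ≈ 449 K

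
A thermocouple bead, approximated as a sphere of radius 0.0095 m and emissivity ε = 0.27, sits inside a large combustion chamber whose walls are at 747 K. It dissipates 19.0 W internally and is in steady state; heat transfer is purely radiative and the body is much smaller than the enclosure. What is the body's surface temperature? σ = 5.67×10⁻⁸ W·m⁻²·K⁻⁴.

T ≈ 1090 K

For a small grey body in a large enclosure, net radiated power = εσA(T⁴ − T_w⁴).
Steady state: P = εσA(T⁴ − T_w⁴) with A = 4πr² = 0.001134 m².
T⁴ = P/(εσA) + T_w⁴ = 19.0/(0.27·5.67×10⁻⁸·0.001134) + (747)⁴
    = 1.094×10¹² + 3.114×10¹¹ = 1.406×10¹² K⁴.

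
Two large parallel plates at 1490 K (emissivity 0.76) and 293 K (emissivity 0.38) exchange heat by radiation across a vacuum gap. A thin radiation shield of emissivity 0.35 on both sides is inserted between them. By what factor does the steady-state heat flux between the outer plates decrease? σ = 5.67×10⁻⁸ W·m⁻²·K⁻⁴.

Without shield: q₀ = σΔ(T⁴)/(1/ε₁+1/ε₂−1) with denominator 2.947.
With shield the two gaps are in series; the resistances add: (1/ε₁+1/ε_s−1)+(1/ε_s+1/ε₂−1) = 3.173+4.489 = 7.662.
Heat-flux ratio q₀/q = 7.662/2.947.

factor ≈ 2.60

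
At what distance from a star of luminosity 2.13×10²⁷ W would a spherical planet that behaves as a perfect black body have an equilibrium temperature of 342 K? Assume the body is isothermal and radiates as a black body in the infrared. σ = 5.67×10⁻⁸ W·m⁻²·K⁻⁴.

d ≈ 2.34×10¹¹ m

For an isothermal black-emitting sphere, (1−a)S·πr² = σ·4πr²·T⁴ ⇒ S = 4σT⁴/(1−a).
S = 4·5.67×10⁻⁸·(342)⁴/1.00 = 3103 W/m².
Flux falls as S = L/(4πd²), so d = √(L/(4πS)) = √(2.13×10²⁷/(4π·3103)).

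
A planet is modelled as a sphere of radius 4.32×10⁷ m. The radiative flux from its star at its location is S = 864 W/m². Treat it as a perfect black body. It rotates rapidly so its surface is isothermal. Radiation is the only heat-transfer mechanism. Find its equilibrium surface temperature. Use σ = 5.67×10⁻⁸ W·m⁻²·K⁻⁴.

At equilibrium, absorbed power = emitted power.
Absorbing cross-section = πr² = 5.863×10¹⁵ m²; emitting surface = 4πr² = 2.345×10¹⁶ m² (ratio 4).
S·A_cross = εσ·A_surf·T⁴  ⇒  T⁴ = S/(4σ).
T⁴ = 1.00·864/(4·5.67×10⁻⁸) = 3.810×10⁹ K⁴.
T = (3.810×10⁹)^(1/4).

T ≈ 248 K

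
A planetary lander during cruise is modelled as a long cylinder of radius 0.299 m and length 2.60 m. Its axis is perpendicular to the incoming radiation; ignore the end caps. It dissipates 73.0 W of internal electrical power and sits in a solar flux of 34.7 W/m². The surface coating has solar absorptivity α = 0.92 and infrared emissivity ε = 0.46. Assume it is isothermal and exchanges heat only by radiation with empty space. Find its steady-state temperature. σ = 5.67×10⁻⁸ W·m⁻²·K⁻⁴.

At steady state, absorbed solar power + internal power = radiated power.
Absorbed: α·S·A_cross = 0.92·34.7·1.555 = 49.64 W (cross-section 2rL).
Total input = 49.64 + 73.0 = 122.6 W.
Radiated: εσ·A_surf·T⁴ with A_surf = 2πrL = 4.885 m².
T⁴ = 122.6/(0.46·5.67×10⁻⁸·4.885) = 9.626×10⁸ K⁴.

T ≈ 176 K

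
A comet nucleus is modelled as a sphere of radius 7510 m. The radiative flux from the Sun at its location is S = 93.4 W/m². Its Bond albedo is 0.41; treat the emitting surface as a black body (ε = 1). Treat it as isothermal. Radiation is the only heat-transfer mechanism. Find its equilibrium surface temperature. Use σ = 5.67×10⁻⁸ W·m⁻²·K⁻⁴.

At equilibrium, absorbed power = emitted power.
Absorbing cross-section = πr² = 1.772×10⁸ m²; emitting surface = 4πr² = 7.087×10⁸ m² (ratio 4).
(1−a)S·A_cross = εσ·A_surf·T⁴  ⇒  T⁴ = (1−a)S/(4σ).
T⁴ = 0.590·93.4/(4·5.67×10⁻⁸) = 2.430×10⁸ K⁴.
T = (2.430×10⁸)^(1/4).

T ≈ 125 K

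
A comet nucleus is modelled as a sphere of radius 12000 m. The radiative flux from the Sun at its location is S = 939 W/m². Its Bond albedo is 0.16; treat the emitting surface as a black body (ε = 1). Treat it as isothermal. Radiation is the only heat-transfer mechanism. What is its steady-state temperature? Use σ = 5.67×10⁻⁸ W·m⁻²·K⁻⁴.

At equilibrium, absorbed power = emitted power.
Absorbing cross-section = πr² = 4.524×10⁸ m²; emitting surface = 4πr² = 1.810×10⁹ m² (ratio 4).
(1−a)S·A_cross = εσ·A_surf·T⁴  ⇒  T⁴ = (1−a)S/(4σ).
T⁴ = 0.840·939/(4·5.67×10⁻⁸) = 3.478×10⁹ K⁴.
T = (3.478×10⁹)^(1/4).

T ≈ 243 K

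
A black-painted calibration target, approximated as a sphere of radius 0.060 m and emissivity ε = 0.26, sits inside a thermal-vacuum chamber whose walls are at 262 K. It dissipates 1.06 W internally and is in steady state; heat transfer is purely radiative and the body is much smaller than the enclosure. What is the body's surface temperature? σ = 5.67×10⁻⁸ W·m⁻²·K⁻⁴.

For a small grey body in a large enclosure, net radiated power = εσA(T⁴ − T_w⁴).
Steady state: P = εσA(T⁴ − T_w⁴) with A = 4πr² = 0.04524 m².
T⁴ = P/(εσA) + T_w⁴ = 1.06/(0.26·5.67×10⁻⁸·0.04524) + (262)⁴
    = 1.589×10⁹ + 4.712×10⁹ = 6.301×10⁹ K⁴.

T ≈ 282 K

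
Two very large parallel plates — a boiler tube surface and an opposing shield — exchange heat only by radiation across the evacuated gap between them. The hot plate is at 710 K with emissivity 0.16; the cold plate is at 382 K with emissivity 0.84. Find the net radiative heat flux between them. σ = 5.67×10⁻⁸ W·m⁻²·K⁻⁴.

For two infinite grey parallel plates, q = σ(T₁⁴ − T₂⁴)/(1/ε₁ + 1/ε₂ − 1).
T₁⁴ − T₂⁴ = 2.541×10¹¹ − 2.129×10¹⁰ = 2.328×10¹¹ K⁴.
1/ε₁ + 1/ε₂ − 1 = 6.250 + 1.190 − 1 = 6.440.
q = 5.67×10⁻⁸ × 2.328×10¹¹ / 6.440.

q ≈ 2050 W/m²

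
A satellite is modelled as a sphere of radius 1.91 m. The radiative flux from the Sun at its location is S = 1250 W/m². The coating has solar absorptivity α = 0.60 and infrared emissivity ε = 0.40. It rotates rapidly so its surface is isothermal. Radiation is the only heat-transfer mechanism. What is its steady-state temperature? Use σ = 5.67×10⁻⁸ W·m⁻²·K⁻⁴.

At equilibrium, absorbed power = emitted power.
Absorbing cross-section = πr² = 11.46 m²; emitting surface = 4πr² = 45.84 m² (ratio 4).
αS·A_cross = εσ·A_surf·T⁴  ⇒  T⁴ = αS/(ε·4σ).
T⁴ = 0.600·1250/(0.40·4·5.67×10⁻⁸) = 8.267×10⁹ K⁴.
T = (8.267×10⁹)^(1/4).

T ≈ 302 K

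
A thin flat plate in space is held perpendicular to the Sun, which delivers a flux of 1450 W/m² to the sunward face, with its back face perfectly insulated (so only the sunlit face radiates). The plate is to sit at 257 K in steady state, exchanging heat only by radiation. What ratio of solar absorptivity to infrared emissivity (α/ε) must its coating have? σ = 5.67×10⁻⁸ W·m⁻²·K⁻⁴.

Balance: αS·A = εσ·1A·T⁴ ⇒ α/ε = σT⁴/S.
α/ε = 5.67×10⁻⁸·(257)⁴/1450 = 5.67×10⁻⁸·4.362×10⁹/1450.

α/ε ≈ 0.171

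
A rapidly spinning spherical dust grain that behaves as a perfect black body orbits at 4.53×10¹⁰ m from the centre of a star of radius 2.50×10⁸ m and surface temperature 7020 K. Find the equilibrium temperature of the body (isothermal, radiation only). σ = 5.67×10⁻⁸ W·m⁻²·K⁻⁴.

The star's surface emits σT_*⁴; at distance d the flux is S = σT_*⁴(R_*/d)².
S = 5.67×10⁻⁸·(7020)⁴·(2.50×10⁸/4.53×10¹⁰)² = 4194 W/m².
For an isothermal sphere T⁴ = (1−a)S/(4σ) = 1.849×10¹⁰ K⁴.

T ≈ 369 K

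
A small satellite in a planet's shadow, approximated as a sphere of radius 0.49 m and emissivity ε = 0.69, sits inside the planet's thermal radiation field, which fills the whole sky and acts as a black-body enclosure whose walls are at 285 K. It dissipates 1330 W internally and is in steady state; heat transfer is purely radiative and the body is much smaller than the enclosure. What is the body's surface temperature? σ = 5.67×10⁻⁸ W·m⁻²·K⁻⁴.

For a small grey body in a large enclosure, net radiated power = εσA(T⁴ − T_w⁴).
Steady state: P = εσA(T⁴ − T_w⁴) with A = 4πr² = 3.017 m².
T⁴ = P/(εσA) + T_w⁴ = 1330/(0.69·5.67×10⁻⁸·3.017) + (285)⁴
    = 1.127×10¹⁰ + 6.598×10⁹ = 1.786×10¹⁰ K⁴.

T ≈ 366 K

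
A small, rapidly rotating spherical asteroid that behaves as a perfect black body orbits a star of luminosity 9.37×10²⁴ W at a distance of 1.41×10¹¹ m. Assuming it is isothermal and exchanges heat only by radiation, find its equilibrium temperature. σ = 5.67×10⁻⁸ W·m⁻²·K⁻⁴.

First find the stellar flux at distance d: S = L/(4πd²) = 9.37×10²⁴/(4π·(1.41×10¹¹)²) = 37.51 W/m².
For an isothermal sphere, absorbed (1−a)S·πr² = emitted σ·4πr²·T⁴, so T⁴ = (1−a)S/(4σ).
T⁴ = 1.00·37.51/(4·5.67×10⁻⁸) = 1.654×10⁸ K⁴.

T ≈ 113 K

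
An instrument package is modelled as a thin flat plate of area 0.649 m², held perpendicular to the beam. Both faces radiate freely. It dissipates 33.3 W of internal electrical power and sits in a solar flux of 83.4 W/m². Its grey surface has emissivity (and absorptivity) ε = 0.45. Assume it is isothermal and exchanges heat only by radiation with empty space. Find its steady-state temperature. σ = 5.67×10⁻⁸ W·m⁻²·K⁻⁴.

At steady state, absorbed solar power + internal power = radiated power.
Absorbed: α·S·A_cross = 0.45·83.4·0.6490 = 24.36 W (cross-section A).
Total input = 24.36 + 33.3 = 57.66 W.
Radiated: εσ·A_surf·T⁴ with A_surf = 2A = 1.298 m².
T⁴ = 57.66/(0.45·5.67×10⁻⁸·1.298) = 1.741×10⁹ K⁴.

T ≈ 204 K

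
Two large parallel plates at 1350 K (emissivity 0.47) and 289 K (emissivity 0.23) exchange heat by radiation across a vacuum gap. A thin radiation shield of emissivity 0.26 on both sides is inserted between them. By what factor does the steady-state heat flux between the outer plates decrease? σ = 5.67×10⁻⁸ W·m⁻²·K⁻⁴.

factor ≈ 2.22

Without shield: q₀ = σΔ(T⁴)/(1/ε₁+1/ε₂−1) with denominator 5.475.
With shield the two gaps are in series; the resistances add: (1/ε₁+1/ε_s−1)+(1/ε_s+1/ε₂−1) = 4.974+7.194 = 12.17.
Heat-flux ratio q₀/q = 12.17/5.475.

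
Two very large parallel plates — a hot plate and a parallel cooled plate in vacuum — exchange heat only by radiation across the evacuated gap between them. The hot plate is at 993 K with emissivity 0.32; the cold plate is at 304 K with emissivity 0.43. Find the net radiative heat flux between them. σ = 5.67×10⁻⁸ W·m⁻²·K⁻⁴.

q ≈ 12300 W/m²

For two infinite grey parallel plates, q = σ(T₁⁴ − T₂⁴)/(1/ε₁ + 1/ε₂ − 1).
T₁⁴ − T₂⁴ = 9.723×10¹¹ − 8.541×10⁹ = 9.638×10¹¹ K⁴.
1/ε₁ + 1/ε₂ − 1 = 3.125 + 2.326 − 1 = 4.451.
q = 5.67×10⁻⁸ × 9.638×10¹¹ / 4.451.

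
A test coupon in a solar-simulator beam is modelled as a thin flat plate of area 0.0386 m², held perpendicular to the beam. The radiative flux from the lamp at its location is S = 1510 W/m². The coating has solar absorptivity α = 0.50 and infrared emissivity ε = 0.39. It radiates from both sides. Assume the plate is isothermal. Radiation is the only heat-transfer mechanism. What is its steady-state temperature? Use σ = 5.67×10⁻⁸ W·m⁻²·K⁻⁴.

At equilibrium, absorbed power = emitted power.
Absorbing cross-section = A = 0.03860 m²; emitting surface = 2A = 0.07720 m² (ratio 2).
αS·A_cross = εσ·A_surf·T⁴  ⇒  T⁴ = αS/(ε·2σ).
T⁴ = 0.500·1510/(0.39·2·5.67×10⁻⁸) = 1.707×10¹⁰ K⁴.
T = (1.707×10¹⁰)^(1/4).

T ≈ 361 K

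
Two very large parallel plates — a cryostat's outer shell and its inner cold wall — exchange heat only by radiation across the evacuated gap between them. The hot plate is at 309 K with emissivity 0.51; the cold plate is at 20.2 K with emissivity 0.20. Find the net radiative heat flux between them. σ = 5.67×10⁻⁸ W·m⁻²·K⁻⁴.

For two infinite grey parallel plates, q = σ(T₁⁴ − T₂⁴)/(1/ε₁ + 1/ε₂ − 1).
T₁⁴ − T₂⁴ = 9.117×10⁹ − 1.665×10⁵ = 9.116×10⁹ K⁴.
1/ε₁ + 1/ε₂ − 1 = 1.961 + 5.000 − 1 = 5.961.
q = 5.67×10⁻⁸ × 9.116×10⁹ / 5.961.

q ≈ 86.7 W/m²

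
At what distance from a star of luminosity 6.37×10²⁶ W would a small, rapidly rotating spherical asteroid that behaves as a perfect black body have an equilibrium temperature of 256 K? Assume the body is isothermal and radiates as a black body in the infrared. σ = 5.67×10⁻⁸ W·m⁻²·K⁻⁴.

d ≈ 2.28×10¹¹ m

For an isothermal black-emitting sphere, (1−a)S·πr² = σ·4πr²·T⁴ ⇒ S = 4σT⁴/(1−a).
S = 4·5.67×10⁻⁸·(256)⁴/1.00 = 974.1 W/m².
Flux falls as S = L/(4πd²), so d = √(L/(4πS)) = √(6.37×10²⁶/(4π·974.1)).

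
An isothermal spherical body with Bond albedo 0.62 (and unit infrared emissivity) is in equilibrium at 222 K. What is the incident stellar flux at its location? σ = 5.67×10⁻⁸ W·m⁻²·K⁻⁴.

(1−a)S·πr² = σ·4πr²·T⁴ ⇒ S = 4σT⁴/(1−a).
S = 4·5.67×10⁻⁸·2.429×10⁹/0.380.

S ≈ 1450 W/m²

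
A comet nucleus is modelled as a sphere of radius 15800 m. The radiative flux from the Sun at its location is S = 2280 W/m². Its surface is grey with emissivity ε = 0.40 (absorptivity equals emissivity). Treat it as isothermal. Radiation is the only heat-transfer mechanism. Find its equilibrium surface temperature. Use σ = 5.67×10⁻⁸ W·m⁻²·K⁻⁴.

At equilibrium, absorbed power = emitted power.
Absorbing cross-section = πr² = 7.843×10⁸ m²; emitting surface = 4πr² = 3.137×10⁹ m² (ratio 4).
εS·A_cross = εσ·A_surf·T⁴  ⇒  T⁴ = S/(4σ)   (ε cancels).
T⁴ = 2280/(4·5.67×10⁻⁸) = 1.005×10¹⁰ K⁴.
T = (1.005×10¹⁰)^(1/4).

T ≈ 317 K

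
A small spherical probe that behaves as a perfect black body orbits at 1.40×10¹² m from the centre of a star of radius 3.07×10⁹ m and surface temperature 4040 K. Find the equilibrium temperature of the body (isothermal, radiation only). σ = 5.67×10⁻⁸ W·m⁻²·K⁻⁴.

T ≈ 134 K

The star's surface emits σT_*⁴; at distance d the flux is S = σT_*⁴(R_*/d)².
S = 5.67×10⁻⁸·(4040)⁴·(3.07×10⁹/1.40×10¹²)² = 72.63 W/m².
For an isothermal sphere T⁴ = (1−a)S/(4σ) = 3.202×10⁸ K⁴.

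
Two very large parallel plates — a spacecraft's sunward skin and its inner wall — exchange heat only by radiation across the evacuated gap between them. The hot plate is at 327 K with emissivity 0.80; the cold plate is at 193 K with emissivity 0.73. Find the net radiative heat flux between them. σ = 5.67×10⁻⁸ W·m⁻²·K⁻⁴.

q ≈ 352 W/m²

For two infinite grey parallel plates, q = σ(T₁⁴ − T₂⁴)/(1/ε₁ + 1/ε₂ − 1).
T₁⁴ − T₂⁴ = 1.143×10¹⁰ − 1.387×10⁹ = 1.005×10¹⁰ K⁴.
1/ε₁ + 1/ε₂ − 1 = 1.250 + 1.370 − 1 = 1.620.
q = 5.67×10⁻⁸ × 1.005×10¹⁰ / 1.620.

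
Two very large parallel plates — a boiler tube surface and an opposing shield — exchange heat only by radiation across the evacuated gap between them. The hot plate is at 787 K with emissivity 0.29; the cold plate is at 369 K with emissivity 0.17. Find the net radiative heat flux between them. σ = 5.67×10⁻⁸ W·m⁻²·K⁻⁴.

For two infinite grey parallel plates, q = σ(T₁⁴ − T₂⁴)/(1/ε₁ + 1/ε₂ − 1).
T₁⁴ − T₂⁴ = 3.836×10¹¹ − 1.854×10¹⁰ = 3.651×10¹¹ K⁴.
1/ε₁ + 1/ε₂ − 1 = 3.448 + 5.882 − 1 = 8.331.
q = 5.67×10⁻⁸ × 3.651×10¹¹ / 8.331.

q ≈ 2480 W/m²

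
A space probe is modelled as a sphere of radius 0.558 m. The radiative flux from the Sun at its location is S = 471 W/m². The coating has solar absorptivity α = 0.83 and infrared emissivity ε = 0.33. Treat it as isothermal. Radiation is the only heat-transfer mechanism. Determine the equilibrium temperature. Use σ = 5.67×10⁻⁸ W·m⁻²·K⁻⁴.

At equilibrium, absorbed power = emitted power.
Absorbing cross-section = πr² = 0.9782 m²; emitting surface = 4πr² = 3.913 m² (ratio 4).
αS·A_cross = εσ·A_surf·T⁴  ⇒  T⁴ = αS/(ε·4σ).
T⁴ = 0.830·471/(0.33·4·5.67×10⁻⁸) = 5.223×10⁹ K⁴.
T = (5.223×10⁹)^(1/4).

T ≈ 269 K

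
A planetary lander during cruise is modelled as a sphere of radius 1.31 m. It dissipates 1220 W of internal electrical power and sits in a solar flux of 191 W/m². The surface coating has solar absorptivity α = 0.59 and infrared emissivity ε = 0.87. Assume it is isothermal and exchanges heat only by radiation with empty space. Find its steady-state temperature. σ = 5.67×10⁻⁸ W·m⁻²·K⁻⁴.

At steady state, absorbed solar power + internal power = radiated power.
Absorbed: α·S·A_cross = 0.59·191·5.391 = 607.5 W (cross-section πr²).
Total input = 607.5 + 1220 = 1828 W.
Radiated: εσ·A_surf·T⁴ with A_surf = 4πr² = 21.57 m².
T⁴ = 1828/(0.87·5.67×10⁻⁸·21.57) = 1.718×10⁹ K⁴.

T ≈ 204 K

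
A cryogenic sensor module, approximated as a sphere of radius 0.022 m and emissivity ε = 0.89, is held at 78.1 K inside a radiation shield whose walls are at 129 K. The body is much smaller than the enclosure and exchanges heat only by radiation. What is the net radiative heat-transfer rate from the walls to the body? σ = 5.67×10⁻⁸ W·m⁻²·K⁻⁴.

For a small grey body in a large enclosure: P_net = εσA(T_body⁴ − T_wall⁴).
A = 4πr² = 0.006082 m²; T_body⁴ − T_wall⁴ = 3.721×10⁷ − 2.769×10⁸ = -2.397×10⁸ K⁴.
|P_net| = 0.89·5.67×10⁻⁸·0.006082·2.397×10⁸.

P_net ≈ 0.0736 W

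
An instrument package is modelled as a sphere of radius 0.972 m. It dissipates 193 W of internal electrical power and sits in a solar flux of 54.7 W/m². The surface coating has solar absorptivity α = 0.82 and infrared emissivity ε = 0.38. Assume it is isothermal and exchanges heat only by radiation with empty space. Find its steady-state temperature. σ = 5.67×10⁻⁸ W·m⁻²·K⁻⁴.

T ≈ 189 K

At steady state, absorbed solar power + internal power = radiated power.
Absorbed: α·S·A_cross = 0.82·54.7·2.968 = 133.1 W (cross-section πr²).
Total input = 133.1 + 193 = 326.1 W.
Radiated: εσ·A_surf·T⁴ with A_surf = 4πr² = 11.87 m².
T⁴ = 326.1/(0.38·5.67×10⁻⁸·11.87) = 1.275×10⁹ K⁴.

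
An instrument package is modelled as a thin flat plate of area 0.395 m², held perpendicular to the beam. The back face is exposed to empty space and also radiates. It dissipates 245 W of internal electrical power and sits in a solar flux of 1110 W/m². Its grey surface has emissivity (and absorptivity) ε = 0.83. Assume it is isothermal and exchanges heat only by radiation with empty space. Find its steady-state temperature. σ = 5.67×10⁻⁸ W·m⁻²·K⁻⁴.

At steady state, absorbed solar power + internal power = radiated power.
Absorbed: α·S·A_cross = 0.83·1110·0.3950 = 363.9 W (cross-section A).
Total input = 363.9 + 245 = 608.9 W.
Radiated: εσ·A_surf·T⁴ with A_surf = 2A = 0.7900 m².
T⁴ = 608.9/(0.83·5.67×10⁻⁸·0.7900) = 1.638×10¹⁰ K⁴.

T ≈ 358 K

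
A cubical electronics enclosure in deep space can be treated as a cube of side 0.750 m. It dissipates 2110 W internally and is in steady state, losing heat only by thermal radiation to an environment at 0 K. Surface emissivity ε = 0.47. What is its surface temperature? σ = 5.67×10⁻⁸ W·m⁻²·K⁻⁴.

Steady state: internal power = radiated power, P = εσA T⁴.
Radiating area A = 6L² = 3.375 m².
T⁴ = P/(εσA) = 2110/(0.47·5.67×10⁻⁸·3.375) = 2.346×10¹⁰ K⁴.
T = (2.346×10¹⁰)^(1/4).

T ≈ 391 K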